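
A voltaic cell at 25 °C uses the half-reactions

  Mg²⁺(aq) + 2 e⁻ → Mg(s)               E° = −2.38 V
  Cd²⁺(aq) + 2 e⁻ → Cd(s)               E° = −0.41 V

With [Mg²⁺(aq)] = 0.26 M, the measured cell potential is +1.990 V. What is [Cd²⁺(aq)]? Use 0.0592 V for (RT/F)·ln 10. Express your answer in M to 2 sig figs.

1.2 M

Cd²⁺/Cd is the cathode (higher E°); E°cell = −0.41 − (−2.38) = +1.97 V with n = 2.
From the Nernst equation, log Q = n(E° − E)/0.0592 = 2·(+1.97 − (+1.990))/0.0592 = −0.676.
For Cd²⁺(aq) + Mg(s) → Cd(s) + Mg²⁺(aq), the reaction quotient is Q = [Mg²⁺(aq)] / [Cd²⁺(aq)].
Solving for the unknown gives log [Cd²⁺(aq)] = 0.091, so [Cd²⁺(aq)] ≈ 1.2 M.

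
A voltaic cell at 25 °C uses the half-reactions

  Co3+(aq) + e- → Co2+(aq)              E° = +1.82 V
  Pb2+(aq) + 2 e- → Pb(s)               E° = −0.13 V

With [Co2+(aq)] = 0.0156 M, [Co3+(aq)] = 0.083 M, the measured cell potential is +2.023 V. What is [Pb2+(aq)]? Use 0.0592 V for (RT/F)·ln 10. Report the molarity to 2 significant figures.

0.097 M

With Co³⁺/Co²⁺ at the cathode and Pb²⁺/Pb at the anode, E°cell = +1.82 − (−0.13) = +1.95 V (n = 2).
From the Nernst equation, log Q = n(E° − E)/0.0592 = 2·(+1.95 − (+2.023))/0.0592 = −2.466.
Balancing electrons gives 2 Co3+(aq) + Pb(s) → 2 Co2+(aq) + Pb2+(aq); thus Q = ([Co2+(aq)]^2·[Pb2+(aq)]) / [Co3+(aq)]^2.
Solving for the unknown gives log [Pb2+(aq)] = −1.014, so [Pb2+(aq)] ≈ 0.097 M.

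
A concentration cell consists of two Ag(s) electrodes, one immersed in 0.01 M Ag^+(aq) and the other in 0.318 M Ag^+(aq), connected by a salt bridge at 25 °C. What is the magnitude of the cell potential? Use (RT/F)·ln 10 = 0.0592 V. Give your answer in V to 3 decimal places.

0.089 V

For a concentration cell E°cell = 0, since both electrodes use the same couple.
The compartment with the higher Ag^+(aq) concentration (0.318 M) acts as the cathode; ions are reduced there and produced at the dilute (0.01 M) anode.
With n = 1, Ecell = −(0.0592/1)·log([dilute]/[conc]) = −(0.0592/1)·log(0.01/0.318) = +0.089 V.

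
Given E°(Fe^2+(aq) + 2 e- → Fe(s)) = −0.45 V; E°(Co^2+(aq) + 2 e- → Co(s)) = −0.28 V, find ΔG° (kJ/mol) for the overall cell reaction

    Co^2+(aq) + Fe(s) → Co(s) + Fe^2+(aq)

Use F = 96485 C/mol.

−32.8 kJ/mol

In the reaction as written Co^2+(aq) is reduced, so the Co²⁺/Co couple is the cathode and Fe²⁺/Fe is the anode.
E°cell = −0.28 − (−0.45) = +0.17 V; balancing electrons gives n = 2.
ΔG° = −nFE°cell = −(2)(96485)(+0.17) J/mol = −32.8 kJ/mol.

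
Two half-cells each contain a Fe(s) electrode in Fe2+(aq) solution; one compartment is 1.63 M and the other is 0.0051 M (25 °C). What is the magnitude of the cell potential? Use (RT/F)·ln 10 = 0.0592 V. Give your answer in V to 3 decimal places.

0.074 V

For a concentration cell E°cell = 0, since both electrodes use the same couple.
The compartment with the higher Fe2+(aq) concentration (1.63 M) acts as the cathode; ions are reduced there and produced at the dilute (0.0051 M) anode.
With n = 2, Ecell = −(0.0592/2)·log([dilute]/[conc]) = −(0.0592/2)·log(0.0051/1.63) = +0.074 V.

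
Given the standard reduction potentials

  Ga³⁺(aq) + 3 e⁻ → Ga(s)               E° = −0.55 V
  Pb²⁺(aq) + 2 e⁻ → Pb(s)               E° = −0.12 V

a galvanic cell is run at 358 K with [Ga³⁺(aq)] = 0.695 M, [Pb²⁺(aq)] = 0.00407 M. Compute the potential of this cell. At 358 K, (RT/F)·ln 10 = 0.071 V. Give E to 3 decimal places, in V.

The Pb²⁺/Pb couple has the more positive E°, so it is the cathode; Ga³⁺/Ga is the anode.
E°cell = −0.12 − (−0.55) = +0.43 V, with n = 6 electrons transferred.
The balanced reaction is 3 Pb²⁺(aq) + 2 Ga(s) → 3 Pb(s) + 2 Ga³⁺(aq), so Q = [Ga³⁺(aq)]^2 / [Pb²⁺(aq)]^3 = 7.16×10^6 and log Q = 6.855.
By the Nernst equation, E = +0.43 − (0.071/6)·(6.855) = +0.349 V.

+0.349 V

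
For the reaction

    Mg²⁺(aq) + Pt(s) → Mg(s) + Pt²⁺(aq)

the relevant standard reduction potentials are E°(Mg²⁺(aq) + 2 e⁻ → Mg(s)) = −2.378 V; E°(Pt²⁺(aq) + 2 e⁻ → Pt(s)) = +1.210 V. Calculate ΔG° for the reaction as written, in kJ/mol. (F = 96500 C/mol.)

In the reaction as written Mg²⁺(aq) is reduced, so the Mg²⁺/Mg couple is the cathode and Pt²⁺/Pt is the anode.
E°cell = −2.378 − (+1.210) = −3.588 V; balancing electrons gives n = 2.
ΔG° = −nFE°cell = −(2)(96500)(−3.588) J/mol = +692 kJ/mol.

+692 kJ/mol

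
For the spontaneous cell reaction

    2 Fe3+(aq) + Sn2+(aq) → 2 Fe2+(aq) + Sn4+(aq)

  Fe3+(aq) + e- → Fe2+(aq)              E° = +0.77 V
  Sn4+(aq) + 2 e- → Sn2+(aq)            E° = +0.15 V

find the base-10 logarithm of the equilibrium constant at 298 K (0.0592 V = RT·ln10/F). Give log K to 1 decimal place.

The Fe³⁺/Fe²⁺ couple is reduced (cathode); E°cell = +0.77 − (+0.15) = +0.62 V with n = 2.
At equilibrium E = 0, so log K = nE°cell / 0.0592 = (2)(+0.62) / 0.0592 = 20.9.

log K = 20.9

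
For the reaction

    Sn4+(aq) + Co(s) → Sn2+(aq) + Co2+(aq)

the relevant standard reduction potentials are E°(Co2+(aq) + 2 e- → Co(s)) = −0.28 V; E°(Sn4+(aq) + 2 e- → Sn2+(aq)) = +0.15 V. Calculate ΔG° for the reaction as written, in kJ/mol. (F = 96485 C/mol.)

In the reaction as written Sn4+(aq) is reduced, so the Sn⁴⁺/Sn²⁺ couple is the cathode and Co²⁺/Co is the anode.
E°cell = +0.15 − (−0.28) = +0.43 V; balancing electrons gives n = 2.
ΔG° = −nFE°cell = −(2)(96485)(+0.43) J/mol = −83.0 kJ/mol.

−83.0 kJ/mol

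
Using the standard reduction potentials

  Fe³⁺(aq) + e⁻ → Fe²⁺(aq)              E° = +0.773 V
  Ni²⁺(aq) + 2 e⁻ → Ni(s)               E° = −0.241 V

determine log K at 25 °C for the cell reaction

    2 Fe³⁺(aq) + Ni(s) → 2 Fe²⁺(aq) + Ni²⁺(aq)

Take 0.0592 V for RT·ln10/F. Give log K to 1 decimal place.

The Fe³⁺/Fe²⁺ couple is reduced (cathode); E°cell = +0.773 − (−0.241) = +1.014 V with n = 2.
At equilibrium E = 0, so log K = nE°cell / 0.0592 = (2)(+1.014) / 0.0592 = 34.3.

log K = 34.3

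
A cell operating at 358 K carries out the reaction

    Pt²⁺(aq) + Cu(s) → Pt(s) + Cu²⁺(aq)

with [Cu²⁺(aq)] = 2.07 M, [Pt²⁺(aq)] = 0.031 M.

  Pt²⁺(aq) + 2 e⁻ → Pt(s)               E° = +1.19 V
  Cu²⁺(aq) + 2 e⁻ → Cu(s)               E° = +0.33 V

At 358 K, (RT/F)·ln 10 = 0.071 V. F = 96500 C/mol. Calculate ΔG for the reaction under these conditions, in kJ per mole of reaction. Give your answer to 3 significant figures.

With Pt²⁺/Pt reduced at the cathode, E°cell = +1.19 − (+0.33) = +0.86 V and n = 2.
Here Q = [Cu²⁺(aq)] / [Pt²⁺(aq)] = 66.8 (log Q = 1.825), giving E = +0.86 − (0.071/2)·(1.825) = +0.7952 V.
Then ΔG = −nFE = −2 × 96500 × +0.7952 J/mol = −153 kJ/mol.

−153 kJ/mol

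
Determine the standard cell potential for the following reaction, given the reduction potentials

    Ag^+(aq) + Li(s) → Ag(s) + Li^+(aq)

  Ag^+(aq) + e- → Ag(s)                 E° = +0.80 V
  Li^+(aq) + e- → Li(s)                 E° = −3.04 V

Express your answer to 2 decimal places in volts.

+3.84 V

Ag^+(aq) gains electrons, so the Ag⁺/Ag couple is the cathode; the Li⁺/Li couple is the anode.
E°cell = E°(cathode) − E°(anode) = +0.80 − (−3.04) = +3.84 V.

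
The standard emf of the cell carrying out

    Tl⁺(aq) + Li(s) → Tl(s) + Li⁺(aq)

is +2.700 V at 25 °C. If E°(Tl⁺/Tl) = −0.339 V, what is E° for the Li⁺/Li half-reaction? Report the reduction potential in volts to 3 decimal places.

−3.039 V

In the reaction as written the Tl⁺/Tl couple is reduced (cathode) and Li⁺/Li is oxidized (anode), so E°cell = E°(Tl⁺/Tl) − E°(Li⁺/Li).
E°(Li⁺/Li) = E°(cathode) − E°cell = −0.339 − (+2.700) = −3.039 V.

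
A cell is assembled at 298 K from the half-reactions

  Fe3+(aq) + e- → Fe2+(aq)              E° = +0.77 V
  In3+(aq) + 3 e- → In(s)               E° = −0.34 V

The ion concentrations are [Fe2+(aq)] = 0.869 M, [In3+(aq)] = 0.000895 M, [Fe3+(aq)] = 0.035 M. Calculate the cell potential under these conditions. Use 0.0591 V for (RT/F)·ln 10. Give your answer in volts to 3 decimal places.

+1.088 V

The Fe³⁺/Fe²⁺ couple has the more positive E°, so it is the cathode; In³⁺/In is the anode.
The standard potential is +0.77 − (−0.34) = +1.11 V and the balanced reaction transfers n = 3 electrons.
For the overall reaction 3 Fe3+(aq) + In(s) → 3 Fe2+(aq) + In3+(aq), Q = ([Fe2+(aq)]^3·[In3+(aq)]) / [Fe3+(aq)]^3 = 13.7, giving log Q = 1.137.
By the Nernst equation, E = +1.11 − (0.0591/3)·(1.137) = +1.088 V.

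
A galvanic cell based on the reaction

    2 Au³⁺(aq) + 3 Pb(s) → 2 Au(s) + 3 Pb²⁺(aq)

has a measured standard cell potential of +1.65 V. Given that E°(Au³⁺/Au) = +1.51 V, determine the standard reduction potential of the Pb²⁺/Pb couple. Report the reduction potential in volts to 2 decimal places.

In the reaction as written the Au³⁺/Au couple is reduced (cathode) and Pb²⁺/Pb is oxidized (anode), so E°cell = E°(Au³⁺/Au) − E°(Pb²⁺/Pb).
E°(Pb²⁺/Pb) = E°(cathode) − E°cell = +1.51 − (+1.65) = −0.14 V.

−0.14 V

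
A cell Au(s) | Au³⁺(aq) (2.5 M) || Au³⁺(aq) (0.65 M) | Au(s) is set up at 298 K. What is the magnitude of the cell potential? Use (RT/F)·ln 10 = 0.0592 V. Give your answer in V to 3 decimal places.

0.012 V

For a concentration cell E°cell = 0, since both electrodes use the same couple.
The compartment with the higher Au³⁺(aq) concentration (2.5 M) acts as the cathode; ions are reduced there and produced at the dilute (0.65 M) anode.
With n = 3, Ecell = −(0.0592/3)·log([dilute]/[conc]) = −(0.0592/3)·log(0.65/2.5) = +0.012 V.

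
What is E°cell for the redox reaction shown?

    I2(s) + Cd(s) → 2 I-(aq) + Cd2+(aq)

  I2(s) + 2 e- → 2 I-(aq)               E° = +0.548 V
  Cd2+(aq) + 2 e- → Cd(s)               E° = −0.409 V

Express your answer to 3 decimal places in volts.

In the reaction as written, I2(s) is reduced (cathode) and Cd2+(aq) is produced by oxidation at the anode.
E°cell = E°(cathode) − E°(anode) = +0.548 − (−0.409) = +0.957 V.

+0.957 V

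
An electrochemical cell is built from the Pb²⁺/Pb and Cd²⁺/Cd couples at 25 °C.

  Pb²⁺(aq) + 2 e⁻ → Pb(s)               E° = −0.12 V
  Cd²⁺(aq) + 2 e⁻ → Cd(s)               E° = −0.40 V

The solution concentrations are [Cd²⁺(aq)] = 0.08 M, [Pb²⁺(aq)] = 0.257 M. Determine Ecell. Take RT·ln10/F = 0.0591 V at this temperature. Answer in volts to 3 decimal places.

Pb²⁺/Pb is reduced (cathode, E° = −0.12 V) and Cd²⁺/Cd is oxidized (anode).
The standard potential is −0.12 − (−0.40) = +0.28 V and the balanced reaction transfers n = 2 electrons.
For the overall reaction Pb²⁺(aq) + Cd(s) → Pb(s) + Cd²⁺(aq), Q = [Cd²⁺(aq)] / [Pb²⁺(aq)] = 0.311, giving log Q = −0.507.
E = E° − (0.0591/n)·log Q = +0.28 − (0.0591/2)(−0.507) = +0.295 V.

+0.295 V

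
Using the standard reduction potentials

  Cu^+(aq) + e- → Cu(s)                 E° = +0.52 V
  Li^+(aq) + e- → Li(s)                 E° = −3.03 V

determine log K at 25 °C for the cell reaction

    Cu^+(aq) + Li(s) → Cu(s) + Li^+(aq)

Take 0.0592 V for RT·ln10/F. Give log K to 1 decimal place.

log K = 60.0

The Cu⁺/Cu couple is reduced (cathode); E°cell = +0.52 − (−3.03) = +3.55 V with n = 1.
At equilibrium E = 0, so log K = nE°cell / 0.0592 = (1)(+3.55) / 0.0592 = 60.0.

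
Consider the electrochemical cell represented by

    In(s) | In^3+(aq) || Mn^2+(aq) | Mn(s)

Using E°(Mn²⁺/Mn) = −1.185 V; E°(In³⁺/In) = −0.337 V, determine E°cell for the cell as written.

−0.848 V

By convention the left-hand electrode in cell notation is the anode (oxidation) and the right-hand electrode is the cathode (reduction).
E°cell = E°(right) − E°(left) = −1.185 − (−0.337) = −0.848 V.
The negative sign shows that, as written, the cell would require an external voltage to drive the reaction.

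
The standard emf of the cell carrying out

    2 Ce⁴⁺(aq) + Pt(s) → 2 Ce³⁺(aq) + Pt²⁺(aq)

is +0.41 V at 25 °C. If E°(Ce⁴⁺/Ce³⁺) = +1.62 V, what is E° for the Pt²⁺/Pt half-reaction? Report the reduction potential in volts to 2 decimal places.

+1.21 V

In the reaction as written the Ce⁴⁺/Ce³⁺ couple is reduced (cathode) and Pt²⁺/Pt is oxidized (anode), so E°cell = E°(Ce⁴⁺/Ce³⁺) − E°(Pt²⁺/Pt).
E°(Pt²⁺/Pt) = E°(cathode) − E°cell = +1.62 − (+0.41) = +1.21 V.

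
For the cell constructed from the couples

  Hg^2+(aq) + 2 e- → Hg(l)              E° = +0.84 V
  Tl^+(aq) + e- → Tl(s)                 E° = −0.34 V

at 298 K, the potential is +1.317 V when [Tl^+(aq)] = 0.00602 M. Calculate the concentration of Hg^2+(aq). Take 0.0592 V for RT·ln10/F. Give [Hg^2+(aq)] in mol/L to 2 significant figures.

1.5 M

With Hg²⁺/Hg at the cathode and Tl⁺/Tl at the anode, E°cell = +0.84 − (−0.34) = +1.18 V (n = 2).
Rearranging E = E° − (0.0592/n)·log Q gives log Q = 2(+1.18 − (+1.317))/0.0592 = −4.628.
Balancing electrons gives Hg^2+(aq) + 2 Tl(s) → Hg(l) + 2 Tl^+(aq); thus Q = [Tl^+(aq)]^2 / [Hg^2+(aq)].
Solving for the unknown gives log [Hg^2+(aq)] = 0.187, so [Hg^2+(aq)] ≈ 1.5 M.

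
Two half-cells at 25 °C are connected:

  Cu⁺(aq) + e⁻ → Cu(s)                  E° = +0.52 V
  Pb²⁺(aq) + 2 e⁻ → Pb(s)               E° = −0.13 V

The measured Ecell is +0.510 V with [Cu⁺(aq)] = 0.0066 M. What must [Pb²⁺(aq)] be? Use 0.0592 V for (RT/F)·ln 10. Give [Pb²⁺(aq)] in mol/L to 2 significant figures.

The Cu⁺/Cu couple has the larger reduction potential, so it is the cathode: E°cell = +0.52 − (−0.13) = +0.65 V and n = 2.
From the Nernst equation, log Q = n(E° − E)/0.0592 = 2·(+0.65 − (+0.510))/0.0592 = 4.730.
The balanced reaction is 2 Cu⁺(aq) + Pb(s) → 2 Cu(s) + Pb²⁺(aq), so Q = [Pb²⁺(aq)] / [Cu⁺(aq)]^2.
Isolating [Pb²⁺(aq)] in Q = 10^{4.730} yields log [Pb²⁺(aq)] = 0.369, i.e. 2.3 M.

2.3 M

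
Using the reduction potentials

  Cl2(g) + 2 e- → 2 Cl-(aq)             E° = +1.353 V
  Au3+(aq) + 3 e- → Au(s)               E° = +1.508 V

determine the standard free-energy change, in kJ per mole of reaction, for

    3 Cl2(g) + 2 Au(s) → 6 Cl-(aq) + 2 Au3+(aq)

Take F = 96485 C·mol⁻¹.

In the reaction as written Cl2(g) is reduced, so the Cl₂/Cl⁻ couple is the cathode and Au³⁺/Au is the anode.
E°cell = +1.353 − (+1.508) = −0.155 V; balancing electrons gives n = 6.
ΔG° = −nFE°cell = −(6)(96485)(−0.155) J/mol = +89.7 kJ/mol.

+89.7 kJ/mol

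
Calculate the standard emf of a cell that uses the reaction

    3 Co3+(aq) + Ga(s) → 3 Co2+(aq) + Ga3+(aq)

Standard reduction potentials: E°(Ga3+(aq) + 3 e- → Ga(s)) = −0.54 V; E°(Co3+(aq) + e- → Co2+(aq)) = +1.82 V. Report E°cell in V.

+2.36 V

Co3+(aq) gains electrons, so the Co³⁺/Co²⁺ couple is the cathode; the Ga³⁺/Ga couple is the anode.
E°cell = E°(cathode) − E°(anode) = +1.82 − (−0.54) = +2.36 V.
The positive value indicates the reaction is spontaneous as written.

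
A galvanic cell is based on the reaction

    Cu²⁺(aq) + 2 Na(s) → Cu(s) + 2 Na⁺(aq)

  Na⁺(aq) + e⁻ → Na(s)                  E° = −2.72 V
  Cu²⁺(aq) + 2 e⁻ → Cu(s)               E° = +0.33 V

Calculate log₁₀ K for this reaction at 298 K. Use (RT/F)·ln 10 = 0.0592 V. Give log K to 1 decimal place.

The Cu²⁺/Cu couple is reduced (cathode); E°cell = +0.33 − (−2.72) = +3.05 V with n = 2.
At equilibrium E = 0, so log K = nE°cell / 0.0592 = (2)(+3.05) / 0.0592 = 103.0.

log K = 103.0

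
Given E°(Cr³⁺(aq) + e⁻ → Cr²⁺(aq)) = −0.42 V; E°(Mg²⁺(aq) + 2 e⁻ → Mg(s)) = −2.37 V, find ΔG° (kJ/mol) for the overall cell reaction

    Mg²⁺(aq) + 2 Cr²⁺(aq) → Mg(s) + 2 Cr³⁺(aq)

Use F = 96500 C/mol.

+376 kJ/mol

In the reaction as written Mg²⁺(aq) is reduced, so the Mg²⁺/Mg couple is the cathode and Cr³⁺/Cr²⁺ is the anode.
E°cell = −2.37 − (−0.42) = −1.95 V; balancing electrons gives n = 2.
ΔG° = −nFE°cell = −(2)(96500)(−1.95) J/mol = +376 kJ/mol.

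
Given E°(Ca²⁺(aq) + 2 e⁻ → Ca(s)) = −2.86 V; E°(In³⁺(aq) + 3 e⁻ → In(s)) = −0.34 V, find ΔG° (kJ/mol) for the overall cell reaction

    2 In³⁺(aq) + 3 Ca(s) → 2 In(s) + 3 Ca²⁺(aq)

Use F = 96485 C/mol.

−1459 kJ/mol

In the reaction as written In³⁺(aq) is reduced, so the In³⁺/In couple is the cathode and Ca²⁺/Ca is the anode.
E°cell = −0.34 − (−2.86) = +2.52 V; balancing electrons gives n = 6.
ΔG° = −nFE°cell = −(6)(96485)(+2.52) J/mol = −1459 kJ/mol.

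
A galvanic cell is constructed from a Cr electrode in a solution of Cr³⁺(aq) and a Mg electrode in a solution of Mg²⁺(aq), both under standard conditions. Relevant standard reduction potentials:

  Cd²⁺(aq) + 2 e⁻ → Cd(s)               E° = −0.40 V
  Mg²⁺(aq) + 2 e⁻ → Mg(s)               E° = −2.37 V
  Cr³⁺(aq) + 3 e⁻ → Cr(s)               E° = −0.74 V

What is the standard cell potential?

+1.63 V

The Cr³⁺/Cr couple has the higher E°, so Cr ion is reduced (cathode) and Mg is oxidized (anode).
E°cell = E°(cathode) − E°(anode) = −0.74 − (−2.37) = +1.63 V.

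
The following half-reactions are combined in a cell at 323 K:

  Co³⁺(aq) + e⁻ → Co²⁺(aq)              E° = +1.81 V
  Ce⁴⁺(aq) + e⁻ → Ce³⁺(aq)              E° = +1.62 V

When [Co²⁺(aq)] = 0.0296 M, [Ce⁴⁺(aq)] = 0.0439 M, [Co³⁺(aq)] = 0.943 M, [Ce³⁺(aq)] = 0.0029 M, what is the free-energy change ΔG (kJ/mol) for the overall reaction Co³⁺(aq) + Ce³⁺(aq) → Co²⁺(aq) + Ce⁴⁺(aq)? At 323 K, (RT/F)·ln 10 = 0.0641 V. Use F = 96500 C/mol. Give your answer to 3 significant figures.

−20.3 kJ/mol

The standard cell potential is +1.81 − (+1.62) = +0.19 V, with n = 1 electron in the balanced equation.
The reaction quotient is ([Co²⁺(aq)]·[Ce⁴⁺(aq)]) / ([Co³⁺(aq)]·[Ce³⁺(aq)]) = 0.475; by Nernst, E = +0.19 − (0.0641/1)(−0.323) = +0.2107 V.
Finally ΔG = −nFE = −(1)(96500 C/mol)(+0.2107 V) = −20.3 kJ/mol.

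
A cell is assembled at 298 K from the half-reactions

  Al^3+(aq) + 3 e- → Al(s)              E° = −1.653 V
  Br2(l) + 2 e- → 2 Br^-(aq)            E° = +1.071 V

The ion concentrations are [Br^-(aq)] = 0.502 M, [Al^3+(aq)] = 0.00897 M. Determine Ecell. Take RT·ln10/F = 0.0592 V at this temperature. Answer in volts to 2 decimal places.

+2.78 V

Since E°(Br₂/Br⁻) > E°(Al³⁺/Al), Br₂/Br⁻ serves as the cathode.
E°cell = +1.071 − (−1.653) = +2.724 V, with n = 6 electrons transferred.
Balancing gives 3 Br2(l) + 2 Al(s) → 6 Br^-(aq) + 2 Al^3+(aq); hence Q = [Br^-(aq)]^6·[Al^3+(aq)]^2 = 1.29×10^−6 (log Q = −5.890).
By the Nernst equation, E = +2.724 − (0.0592/6)·(−5.890) = +2.78 V.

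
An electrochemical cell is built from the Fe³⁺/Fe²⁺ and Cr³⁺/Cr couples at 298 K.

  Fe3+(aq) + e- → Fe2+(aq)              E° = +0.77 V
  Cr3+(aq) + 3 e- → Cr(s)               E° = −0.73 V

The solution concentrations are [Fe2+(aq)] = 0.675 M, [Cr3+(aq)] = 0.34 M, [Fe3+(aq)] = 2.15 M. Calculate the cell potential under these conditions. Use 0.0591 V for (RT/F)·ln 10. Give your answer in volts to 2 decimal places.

+1.54 V

Fe³⁺/Fe²⁺ is reduced (cathode, E° = +0.77 V) and Cr³⁺/Cr is oxidized (anode).
E°cell = E°cat − E°an = +0.77 − (−0.73) = +1.50 V; n = 3.
Balancing gives 3 Fe3+(aq) + Cr(s) → 3 Fe2+(aq) + Cr3+(aq); hence Q = ([Fe2+(aq)]^3·[Cr3+(aq)]) / [Fe3+(aq)]^3 = 0.0105 (log Q = −1.978).
Applying E = E° − (RT ln10/nF)·log Q gives +1.50 − (0.0591/3)(−1.978) = +1.54 V.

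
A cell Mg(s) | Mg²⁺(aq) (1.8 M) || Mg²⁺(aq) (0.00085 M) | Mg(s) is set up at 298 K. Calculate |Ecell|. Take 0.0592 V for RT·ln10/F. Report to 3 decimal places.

For a concentration cell E°cell = 0, since both electrodes use the same couple.
The compartment with the higher Mg²⁺(aq) concentration (1.8 M) acts as the cathode; ions are reduced there and produced at the dilute (0.00085 M) anode.
With n = 2, Ecell = −(0.0592/2)·log([dilute]/[conc]) = −(0.0592/2)·log(0.00085/1.8) = +0.098 V.

0.098 V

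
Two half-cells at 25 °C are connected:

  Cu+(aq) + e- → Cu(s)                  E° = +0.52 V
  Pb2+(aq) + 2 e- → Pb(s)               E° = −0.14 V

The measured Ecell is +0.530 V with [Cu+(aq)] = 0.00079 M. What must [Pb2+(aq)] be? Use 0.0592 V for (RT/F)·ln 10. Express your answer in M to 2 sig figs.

The Cu⁺/Cu couple has the larger reduction potential, so it is the cathode: E°cell = +0.52 − (−0.14) = +0.66 V and n = 2.
Since E = E° − (0.0592/n)·log Q, log Q = n(E° − E)/0.0592 = 4.392.
The balanced reaction is 2 Cu+(aq) + Pb(s) → 2 Cu(s) + Pb2+(aq), so Q = [Pb2+(aq)] / [Cu+(aq)]^2.
Isolating [Pb2+(aq)] in Q = 10^{4.392} yields log [Pb2+(aq)] = −1.813, i.e. 0.015 M.

0.015 M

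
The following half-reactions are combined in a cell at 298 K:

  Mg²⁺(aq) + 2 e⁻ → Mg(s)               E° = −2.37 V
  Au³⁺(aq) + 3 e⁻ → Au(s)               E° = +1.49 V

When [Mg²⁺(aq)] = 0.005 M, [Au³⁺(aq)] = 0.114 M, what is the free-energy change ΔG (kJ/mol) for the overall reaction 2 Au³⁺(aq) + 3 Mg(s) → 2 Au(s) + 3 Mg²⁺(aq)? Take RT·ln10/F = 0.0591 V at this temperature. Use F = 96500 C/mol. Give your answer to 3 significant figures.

The standard cell potential is +1.49 − (−2.37) = +3.86 V, with n = 6 electrons in the balanced equation.
The reaction quotient is [Mg²⁺(aq)]^3 / [Au³⁺(aq)]^2 = 9.62×10^−6; by Nernst, E = +3.86 − (0.0591/6)(−5.017) = +3.9094 V.
Finally ΔG = −nFE = −(6)(96500 C/mol)(+3.9094 V) = −2260 kJ/mol.

−2260 kJ/mol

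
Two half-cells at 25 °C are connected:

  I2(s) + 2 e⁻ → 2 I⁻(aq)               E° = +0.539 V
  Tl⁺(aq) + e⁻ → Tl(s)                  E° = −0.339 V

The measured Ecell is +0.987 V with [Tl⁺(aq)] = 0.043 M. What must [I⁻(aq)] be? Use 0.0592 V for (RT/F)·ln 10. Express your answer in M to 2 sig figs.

0.34 M

I₂/I⁻ is the cathode (higher E°); E°cell = +0.539 − (−0.339) = +0.878 V with n = 2.
Since E = E° − (0.0592/n)·log Q, log Q = n(E° − E)/0.0592 = −3.682.
For I2(s) + 2 Tl(s) → 2 I⁻(aq) + 2 Tl⁺(aq), the reaction quotient is Q = [I⁻(aq)]^2·[Tl⁺(aq)]^2.
Substituting the known concentrations and solving, log [I⁻(aq)] = −0.474 and [I⁻(aq)] = 0.34 M.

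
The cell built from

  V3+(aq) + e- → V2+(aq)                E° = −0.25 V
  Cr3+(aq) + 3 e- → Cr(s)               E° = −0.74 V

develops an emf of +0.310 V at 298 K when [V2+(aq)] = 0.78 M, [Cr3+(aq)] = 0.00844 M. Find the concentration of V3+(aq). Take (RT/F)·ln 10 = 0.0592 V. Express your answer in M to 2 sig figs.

0.00014 M

With V³⁺/V²⁺ at the cathode and Cr³⁺/Cr at the anode, E°cell = −0.25 − (−0.74) = +0.49 V (n = 3).
Rearranging E = E° − (0.0592/n)·log Q gives log Q = 3(+0.49 − (+0.310))/0.0592 = 9.122.
Balancing electrons gives 3 V3+(aq) + Cr(s) → 3 V2+(aq) + Cr3+(aq); thus Q = ([V2+(aq)]^3·[Cr3+(aq)]) / [V3+(aq)]^3.
Substituting the known concentrations and solving, log [V3+(aq)] = −3.840 and [V3+(aq)] = 0.00014 M.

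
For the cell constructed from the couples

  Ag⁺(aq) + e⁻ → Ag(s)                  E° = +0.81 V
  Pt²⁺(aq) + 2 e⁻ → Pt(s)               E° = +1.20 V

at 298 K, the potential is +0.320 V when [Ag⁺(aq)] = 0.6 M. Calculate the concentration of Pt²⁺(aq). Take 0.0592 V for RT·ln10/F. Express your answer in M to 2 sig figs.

Pt²⁺/Pt is the cathode (higher E°); E°cell = +1.20 − (+0.81) = +0.39 V with n = 2.
Rearranging E = E° − (0.0592/n)·log Q gives log Q = 2(+0.39 − (+0.320))/0.0592 = 2.365.
For Pt²⁺(aq) + 2 Ag(s) → Pt(s) + 2 Ag⁺(aq), the reaction quotient is Q = [Ag⁺(aq)]^2 / [Pt²⁺(aq)].
Substituting the known concentrations and solving, log [Pt²⁺(aq)] = −2.809 and [Pt²⁺(aq)] = 0.0016 M.

0.0016 M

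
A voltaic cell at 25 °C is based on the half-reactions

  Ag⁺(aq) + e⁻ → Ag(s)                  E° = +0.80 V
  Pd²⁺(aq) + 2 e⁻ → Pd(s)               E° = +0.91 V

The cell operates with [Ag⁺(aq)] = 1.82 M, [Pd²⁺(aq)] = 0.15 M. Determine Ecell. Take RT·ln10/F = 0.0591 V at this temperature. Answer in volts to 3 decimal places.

Pd²⁺/Pd is reduced (cathode, E° = +0.91 V) and Ag⁺/Ag is oxidized (anode).
E°cell = +0.91 − (+0.80) = +0.11 V, with n = 2 electrons transferred.
The balanced reaction is Pd²⁺(aq) + 2 Ag(s) → Pd(s) + 2 Ag⁺(aq), so Q = [Ag⁺(aq)]^2 / [Pd²⁺(aq)] = 22.1 and log Q = 1.344.
Applying E = E° − (RT ln10/nF)·log Q gives +0.11 − (0.0591/2)(1.344) = +0.070 V.

+0.070 V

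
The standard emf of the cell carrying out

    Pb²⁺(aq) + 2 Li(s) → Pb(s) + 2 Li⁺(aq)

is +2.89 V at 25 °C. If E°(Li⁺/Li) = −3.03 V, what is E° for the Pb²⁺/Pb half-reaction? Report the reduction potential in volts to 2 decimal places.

−0.14 V

In the reaction as written the Pb²⁺/Pb couple is reduced (cathode) and Li⁺/Li is oxidized (anode), so E°cell = E°(Pb²⁺/Pb) − E°(Li⁺/Li).
E°(Pb²⁺/Pb) = E°cell + E°(anode) = +2.89 + (−3.03) = −0.14 V.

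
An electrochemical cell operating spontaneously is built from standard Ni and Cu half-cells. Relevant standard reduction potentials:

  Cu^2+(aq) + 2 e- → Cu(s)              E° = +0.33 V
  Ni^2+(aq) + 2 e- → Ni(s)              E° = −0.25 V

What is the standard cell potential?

Of the two couples in this cell, the one with the more positive reduction potential is reduced at the cathode: here that is Cu²⁺/Cu (+0.33 V); Ni²⁺/Ni (−0.25 V) is the anode.
E°cell = E°(cathode) − E°(anode) = +0.33 − (−0.25) = +0.58 V.

+0.58 V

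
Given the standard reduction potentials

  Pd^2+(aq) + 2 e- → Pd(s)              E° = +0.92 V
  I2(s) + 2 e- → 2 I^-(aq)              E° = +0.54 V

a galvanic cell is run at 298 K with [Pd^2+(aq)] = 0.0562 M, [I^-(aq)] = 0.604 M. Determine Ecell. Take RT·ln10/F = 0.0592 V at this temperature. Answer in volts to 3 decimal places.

+0.330 V

Since E°(Pd²⁺/Pd) > E°(I₂/I⁻), Pd²⁺/Pd serves as the cathode.
The standard potential is +0.92 − (+0.54) = +0.38 V and the balanced reaction transfers n = 2 electrons.
For the overall reaction Pd^2+(aq) + 2 I^-(aq) → Pd(s) + I2(s), Q = 1 / ([Pd^2+(aq)]·[I^-(aq)]^2) = 48.8, giving log Q = 1.688.
By the Nernst equation, E = +0.38 − (0.0592/2)·(1.688) = +0.330 V.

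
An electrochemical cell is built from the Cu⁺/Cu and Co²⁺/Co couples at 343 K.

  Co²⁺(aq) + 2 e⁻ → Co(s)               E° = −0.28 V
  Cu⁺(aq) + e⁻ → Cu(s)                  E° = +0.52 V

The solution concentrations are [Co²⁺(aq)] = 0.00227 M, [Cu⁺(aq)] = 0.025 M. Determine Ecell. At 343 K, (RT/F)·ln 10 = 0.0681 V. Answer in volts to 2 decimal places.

+0.78 V

Cu⁺/Cu is reduced (cathode, E° = +0.52 V) and Co²⁺/Co is oxidized (anode).
E°cell = E°cat − E°an = +0.52 − (−0.28) = +0.80 V; n = 2.
For the overall reaction 2 Cu⁺(aq) + Co(s) → 2 Cu(s) + Co²⁺(aq), Q = [Co²⁺(aq)] / [Cu⁺(aq)]^2 = 3.63, giving log Q = 0.560.
E = E° − (0.0681/n)·log Q = +0.80 − (0.0681/2)(0.560) = +0.78 V.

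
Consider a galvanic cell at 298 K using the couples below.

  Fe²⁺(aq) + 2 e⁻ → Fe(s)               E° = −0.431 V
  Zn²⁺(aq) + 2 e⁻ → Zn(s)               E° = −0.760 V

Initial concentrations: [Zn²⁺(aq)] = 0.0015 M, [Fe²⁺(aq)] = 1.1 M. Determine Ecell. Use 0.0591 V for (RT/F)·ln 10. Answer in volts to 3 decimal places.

+0.414 V

Fe²⁺/Fe is reduced (cathode, E° = −0.431 V) and Zn²⁺/Zn is oxidized (anode).
The standard potential is −0.431 − (−0.760) = +0.329 V and the balanced reaction transfers n = 2 electrons.
Balancing gives Fe²⁺(aq) + Zn(s) → Fe(s) + Zn²⁺(aq); hence Q = [Zn²⁺(aq)] / [Fe²⁺(aq)] = 0.00136 (log Q = −2.865).
Applying E = E° − (RT ln10/nF)·log Q gives +0.329 − (0.0591/2)(−2.865) = +0.414 V.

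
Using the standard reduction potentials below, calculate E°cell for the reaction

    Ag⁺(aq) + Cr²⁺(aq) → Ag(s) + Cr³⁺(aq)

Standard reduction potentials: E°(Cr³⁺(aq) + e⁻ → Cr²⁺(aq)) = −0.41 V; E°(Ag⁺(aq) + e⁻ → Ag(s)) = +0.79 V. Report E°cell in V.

Ag⁺(aq) gains electrons, so the Ag⁺/Ag couple is the cathode; the Cr³⁺/Cr²⁺ couple is the anode.
E°cell = E°(cathode) − E°(anode) = +0.79 − (−0.41) = +1.20 V.
The positive value indicates the reaction is spontaneous as written.

+1.20 V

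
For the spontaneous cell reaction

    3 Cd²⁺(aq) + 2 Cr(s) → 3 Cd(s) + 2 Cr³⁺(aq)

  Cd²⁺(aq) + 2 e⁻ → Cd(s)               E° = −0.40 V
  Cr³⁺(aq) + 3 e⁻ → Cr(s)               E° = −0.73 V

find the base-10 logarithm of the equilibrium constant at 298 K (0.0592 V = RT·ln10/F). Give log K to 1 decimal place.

The Cd²⁺/Cd couple is reduced (cathode); E°cell = −0.40 − (−0.73) = +0.33 V with n = 6.
At equilibrium E = 0, so log K = nE°cell / 0.0592 = (6)(+0.33) / 0.0592 = 33.4.

log K = 33.4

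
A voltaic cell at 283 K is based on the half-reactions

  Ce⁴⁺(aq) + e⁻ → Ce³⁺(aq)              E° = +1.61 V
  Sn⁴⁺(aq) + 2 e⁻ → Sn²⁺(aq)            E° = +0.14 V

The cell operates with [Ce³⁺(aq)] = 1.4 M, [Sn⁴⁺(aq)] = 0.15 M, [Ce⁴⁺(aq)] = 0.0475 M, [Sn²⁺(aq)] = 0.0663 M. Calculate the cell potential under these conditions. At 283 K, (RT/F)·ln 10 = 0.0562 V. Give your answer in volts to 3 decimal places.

+1.377 V

The Ce⁴⁺/Ce³⁺ couple has the more positive E°, so it is the cathode; Sn⁴⁺/Sn²⁺ is the anode.
The standard potential is +1.61 − (+0.14) = +1.47 V and the balanced reaction transfers n = 2 electrons.
For the overall reaction 2 Ce⁴⁺(aq) + Sn²⁺(aq) → 2 Ce³⁺(aq) + Sn⁴⁺(aq), Q = ([Ce³⁺(aq)]^2·[Sn⁴⁺(aq)]) / ([Ce⁴⁺(aq)]^2·[Sn²⁺(aq)]) = 1.97×10^3, giving log Q = 3.293.
By the Nernst equation, E = +1.47 − (0.0562/2)·(3.293) = +1.377 V.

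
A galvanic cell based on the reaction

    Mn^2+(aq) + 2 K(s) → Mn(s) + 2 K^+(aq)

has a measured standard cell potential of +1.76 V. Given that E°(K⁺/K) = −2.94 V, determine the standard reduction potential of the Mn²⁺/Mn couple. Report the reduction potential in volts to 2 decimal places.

In the reaction as written the Mn²⁺/Mn couple is reduced (cathode) and K⁺/K is oxidized (anode), so E°cell = E°(Mn²⁺/Mn) − E°(K⁺/K).
E°(Mn²⁺/Mn) = E°cell + E°(anode) = +1.76 + (−2.94) = −1.18 V.

−1.18 V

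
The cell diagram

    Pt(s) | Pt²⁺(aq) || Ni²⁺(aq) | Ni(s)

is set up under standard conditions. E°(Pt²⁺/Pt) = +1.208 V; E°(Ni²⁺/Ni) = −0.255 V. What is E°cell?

−1.463 V

By convention the left-hand electrode in cell notation is the anode (oxidation) and the right-hand electrode is the cathode (reduction).
E°cell = E°(right) − E°(left) = −0.255 − (+1.208) = −1.463 V.
The negative sign shows that, as written, the cell would require an external voltage to drive the reaction.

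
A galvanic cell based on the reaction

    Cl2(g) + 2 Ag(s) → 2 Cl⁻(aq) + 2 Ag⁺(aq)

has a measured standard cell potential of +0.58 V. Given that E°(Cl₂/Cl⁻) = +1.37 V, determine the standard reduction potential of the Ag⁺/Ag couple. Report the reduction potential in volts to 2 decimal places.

+0.79 V

In the reaction as written the Cl₂/Cl⁻ couple is reduced (cathode) and Ag⁺/Ag is oxidized (anode), so E°cell = E°(Cl₂/Cl⁻) − E°(Ag⁺/Ag).
E°(Ag⁺/Ag) = E°(cathode) − E°cell = +1.37 − (+0.58) = +0.79 V.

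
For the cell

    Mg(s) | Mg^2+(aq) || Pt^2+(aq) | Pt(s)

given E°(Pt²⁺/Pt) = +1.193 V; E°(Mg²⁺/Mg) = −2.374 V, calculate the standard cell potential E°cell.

By convention the left-hand electrode in cell notation is the anode (oxidation) and the right-hand electrode is the cathode (reduction).
E°cell = E°(right) − E°(left) = +1.193 − (−2.374) = +3.567 V.

+3.567 V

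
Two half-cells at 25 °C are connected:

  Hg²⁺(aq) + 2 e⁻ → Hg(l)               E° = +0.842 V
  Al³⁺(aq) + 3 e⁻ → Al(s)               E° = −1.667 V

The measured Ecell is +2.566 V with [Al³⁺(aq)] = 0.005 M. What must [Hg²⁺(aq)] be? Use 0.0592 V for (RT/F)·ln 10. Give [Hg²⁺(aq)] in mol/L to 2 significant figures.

2.5 M

The Hg²⁺/Hg couple has the larger reduction potential, so it is the cathode: E°cell = +0.842 − (−1.667) = +2.509 V and n = 6.
From the Nernst equation, log Q = n(E° − E)/0.0592 = 6·(+2.509 − (+2.566))/0.0592 = −5.777.
The balanced reaction is 3 Hg²⁺(aq) + 2 Al(s) → 3 Hg(l) + 2 Al³⁺(aq), so Q = [Al³⁺(aq)]^2 / [Hg²⁺(aq)]^3.
Substituting the known concentrations and solving, log [Hg²⁺(aq)] = 0.392 and [Hg²⁺(aq)] = 2.5 M.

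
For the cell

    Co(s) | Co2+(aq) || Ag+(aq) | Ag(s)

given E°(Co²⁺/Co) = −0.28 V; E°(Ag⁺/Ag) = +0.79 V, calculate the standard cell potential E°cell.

By convention the left-hand electrode in cell notation is the anode (oxidation) and the right-hand electrode is the cathode (reduction).
E°cell = E°(right) − E°(left) = +0.79 − (−0.28) = +1.07 V.

+1.07 V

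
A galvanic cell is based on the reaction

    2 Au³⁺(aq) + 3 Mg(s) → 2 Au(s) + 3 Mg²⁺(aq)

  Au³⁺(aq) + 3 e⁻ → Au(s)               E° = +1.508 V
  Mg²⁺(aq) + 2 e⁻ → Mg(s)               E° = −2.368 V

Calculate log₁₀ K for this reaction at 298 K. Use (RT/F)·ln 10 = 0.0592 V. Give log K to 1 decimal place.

The Au³⁺/Au couple is reduced (cathode); E°cell = +1.508 − (−2.368) = +3.876 V with n = 6.
At equilibrium E = 0, so log K = nE°cell / 0.0592 = (6)(+3.876) / 0.0592 = 392.8.

log K = 392.8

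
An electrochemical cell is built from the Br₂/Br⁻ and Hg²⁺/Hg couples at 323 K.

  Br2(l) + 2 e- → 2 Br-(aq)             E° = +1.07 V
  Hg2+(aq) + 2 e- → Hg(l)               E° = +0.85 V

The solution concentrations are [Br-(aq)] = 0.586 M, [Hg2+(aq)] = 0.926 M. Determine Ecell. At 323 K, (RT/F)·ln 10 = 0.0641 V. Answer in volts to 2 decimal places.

+0.24 V

The Br₂/Br⁻ couple has the more positive E°, so it is the cathode; Hg²⁺/Hg is the anode.
The standard potential is +1.07 − (+0.85) = +0.22 V and the balanced reaction transfers n = 2 electrons.
Balancing gives Br2(l) + Hg(l) → 2 Br-(aq) + Hg2+(aq); hence Q = [Br-(aq)]^2·[Hg2+(aq)] = 0.318 (log Q = −0.498).
Applying E = E° − (RT ln10/nF)·log Q gives +0.22 − (0.0641/2)(−0.498) = +0.24 V.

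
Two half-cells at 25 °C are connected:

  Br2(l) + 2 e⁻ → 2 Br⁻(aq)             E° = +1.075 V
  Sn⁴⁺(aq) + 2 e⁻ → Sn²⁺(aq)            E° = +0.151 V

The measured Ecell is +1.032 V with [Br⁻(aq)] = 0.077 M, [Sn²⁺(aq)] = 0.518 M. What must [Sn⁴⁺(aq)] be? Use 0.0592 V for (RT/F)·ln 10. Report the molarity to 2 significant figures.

Br₂/Br⁻ is the cathode (higher E°); E°cell = +1.075 − (+0.151) = +0.924 V with n = 2.
Rearranging E = E° − (0.0592/n)·log Q gives log Q = 2(+0.924 − (+1.032))/0.0592 = −3.649.
The balanced reaction is Br2(l) + Sn²⁺(aq) → 2 Br⁻(aq) + Sn⁴⁺(aq), so Q = ([Br⁻(aq)]^2·[Sn⁴⁺(aq)]) / [Sn²⁺(aq)].
Solving for the unknown gives log [Sn⁴⁺(aq)] = −1.708, so [Sn⁴⁺(aq)] ≈ 0.020 M.

0.020 M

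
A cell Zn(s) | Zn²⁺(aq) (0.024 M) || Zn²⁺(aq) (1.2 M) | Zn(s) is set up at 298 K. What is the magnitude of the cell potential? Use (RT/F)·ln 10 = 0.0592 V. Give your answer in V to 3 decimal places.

For a concentration cell E°cell = 0, since both electrodes use the same couple.
The compartment with the higher Zn²⁺(aq) concentration (1.2 M) acts as the cathode; ions are reduced there and produced at the dilute (0.024 M) anode.
With n = 2, Ecell = −(0.0592/2)·log([dilute]/[conc]) = −(0.0592/2)·log(0.024/1.2) = +0.050 V.

0.050 V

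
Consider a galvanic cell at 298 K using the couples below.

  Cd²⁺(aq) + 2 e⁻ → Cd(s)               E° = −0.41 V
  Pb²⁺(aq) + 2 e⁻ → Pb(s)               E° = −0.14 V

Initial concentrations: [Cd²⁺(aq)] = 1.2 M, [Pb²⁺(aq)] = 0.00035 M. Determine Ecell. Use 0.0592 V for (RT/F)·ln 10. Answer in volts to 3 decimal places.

Since E°(Pb²⁺/Pb) > E°(Cd²⁺/Cd), Pb²⁺/Pb serves as the cathode.
E°cell = E°cat − E°an = −0.14 − (−0.41) = +0.27 V; n = 2.
For the overall reaction Pb²⁺(aq) + Cd(s) → Pb(s) + Cd²⁺(aq), Q = [Cd²⁺(aq)] / [Pb²⁺(aq)] = 3.43×10^3, giving log Q = 3.535.
By the Nernst equation, E = +0.27 − (0.0592/2)·(3.535) = +0.165 V.

+0.165 V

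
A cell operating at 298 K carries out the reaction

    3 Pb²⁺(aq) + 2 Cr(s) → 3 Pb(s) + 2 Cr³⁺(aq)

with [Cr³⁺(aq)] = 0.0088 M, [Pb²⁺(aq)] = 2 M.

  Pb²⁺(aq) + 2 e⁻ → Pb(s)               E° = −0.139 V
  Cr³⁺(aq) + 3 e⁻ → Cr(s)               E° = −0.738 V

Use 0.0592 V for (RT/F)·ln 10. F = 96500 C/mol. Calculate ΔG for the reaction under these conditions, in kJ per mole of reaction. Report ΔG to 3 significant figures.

The standard cell potential is −0.139 − (−0.738) = +0.599 V, with n = 6 electrons in the balanced equation.
Here Q = [Cr³⁺(aq)]^2 / [Pb²⁺(aq)]^3 = 9.68×10^−6 (log Q = −5.014), giving E = +0.599 − (0.0592/6)·(−5.014) = +0.6485 V.
Then ΔG = −nFE = −6 × 96500 × +0.6485 J/mol = −375 kJ/mol.

−375 kJ/mol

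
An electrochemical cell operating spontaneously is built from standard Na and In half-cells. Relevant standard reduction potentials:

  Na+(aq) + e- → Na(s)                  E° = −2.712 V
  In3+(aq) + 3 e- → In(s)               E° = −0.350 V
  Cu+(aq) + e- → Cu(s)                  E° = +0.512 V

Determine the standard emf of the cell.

+2.362 V

The In³⁺/In couple has the higher E°, so In ion is reduced (cathode) and Na is oxidized (anode).
E°cell = E°(cathode) − E°(anode) = −0.350 − (−2.712) = +2.362 V.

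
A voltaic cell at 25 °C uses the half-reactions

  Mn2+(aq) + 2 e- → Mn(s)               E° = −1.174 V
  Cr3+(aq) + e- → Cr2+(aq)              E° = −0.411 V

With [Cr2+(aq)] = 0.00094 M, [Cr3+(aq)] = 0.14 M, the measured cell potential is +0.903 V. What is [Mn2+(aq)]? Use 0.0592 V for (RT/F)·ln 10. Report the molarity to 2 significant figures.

0.41 M

With Cr³⁺/Cr²⁺ at the cathode and Mn²⁺/Mn at the anode, E°cell = −0.411 − (−1.174) = +0.763 V (n = 2).
Rearranging E = E° − (0.0592/n)·log Q gives log Q = 2(+0.763 − (+0.903))/0.0592 = −4.730.
The balanced reaction is 2 Cr3+(aq) + Mn(s) → 2 Cr2+(aq) + Mn2+(aq), so Q = ([Cr2+(aq)]^2·[Mn2+(aq)]) / [Cr3+(aq)]^2.
Isolating [Mn2+(aq)] in Q = 10^{−4.730} yields log [Mn2+(aq)] = −0.384, i.e. 0.41 M.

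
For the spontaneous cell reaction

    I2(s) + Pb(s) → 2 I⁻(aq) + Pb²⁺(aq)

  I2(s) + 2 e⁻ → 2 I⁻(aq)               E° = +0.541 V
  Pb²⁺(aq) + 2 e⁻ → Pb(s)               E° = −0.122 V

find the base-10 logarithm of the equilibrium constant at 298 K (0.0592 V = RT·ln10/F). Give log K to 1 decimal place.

log K = 22.4

The I₂/I⁻ couple is reduced (cathode); E°cell = +0.541 − (−0.122) = +0.663 V with n = 2.
At equilibrium E = 0, so log K = nE°cell / 0.0592 = (2)(+0.663) / 0.0592 = 22.4.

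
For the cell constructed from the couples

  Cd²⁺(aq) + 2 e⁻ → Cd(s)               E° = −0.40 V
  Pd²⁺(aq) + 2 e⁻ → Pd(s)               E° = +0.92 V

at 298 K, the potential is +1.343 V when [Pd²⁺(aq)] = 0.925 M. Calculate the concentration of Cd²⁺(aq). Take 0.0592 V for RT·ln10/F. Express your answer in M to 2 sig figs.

The Pd²⁺/Pd couple has the larger reduction potential, so it is the cathode: E°cell = +0.92 − (−0.40) = +1.32 V and n = 2.
Rearranging E = E° − (0.0592/n)·log Q gives log Q = 2(+1.32 − (+1.343))/0.0592 = −0.777.
For Pd²⁺(aq) + Cd(s) → Pd(s) + Cd²⁺(aq), the reaction quotient is Q = [Cd²⁺(aq)] / [Pd²⁺(aq)].
Substituting the known concentrations and solving, log [Cd²⁺(aq)] = −0.811 and [Cd²⁺(aq)] = 0.15 M.

0.15 M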